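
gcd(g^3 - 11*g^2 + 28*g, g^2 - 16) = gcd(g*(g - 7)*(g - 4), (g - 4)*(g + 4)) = g - 4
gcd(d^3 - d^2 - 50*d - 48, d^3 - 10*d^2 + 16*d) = d - 8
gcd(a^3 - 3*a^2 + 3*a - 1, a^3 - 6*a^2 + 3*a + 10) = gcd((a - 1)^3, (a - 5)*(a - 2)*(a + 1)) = 1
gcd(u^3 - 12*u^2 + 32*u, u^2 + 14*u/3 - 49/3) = 1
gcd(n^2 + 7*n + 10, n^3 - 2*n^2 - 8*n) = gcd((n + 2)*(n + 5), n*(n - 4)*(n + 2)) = n + 2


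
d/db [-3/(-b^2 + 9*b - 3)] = 3*(9 - 2*b)/(b^2 - 9*b + 3)^2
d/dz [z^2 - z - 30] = 2*z - 1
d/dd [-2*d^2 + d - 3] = 1 - 4*d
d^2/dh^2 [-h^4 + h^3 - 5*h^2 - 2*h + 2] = -12*h^2 + 6*h - 10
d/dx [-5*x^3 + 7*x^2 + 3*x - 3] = -15*x^2 + 14*x + 3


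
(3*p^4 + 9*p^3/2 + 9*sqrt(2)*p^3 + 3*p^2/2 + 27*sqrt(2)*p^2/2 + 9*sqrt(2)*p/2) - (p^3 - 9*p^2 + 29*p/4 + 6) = 3*p^4 + 7*p^3/2 + 9*sqrt(2)*p^3 + 21*p^2/2 + 27*sqrt(2)*p^2/2 - 29*p/4 + 9*sqrt(2)*p/2 - 6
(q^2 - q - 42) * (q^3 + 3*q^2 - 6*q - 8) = q^5 + 2*q^4 - 51*q^3 - 128*q^2 + 260*q + 336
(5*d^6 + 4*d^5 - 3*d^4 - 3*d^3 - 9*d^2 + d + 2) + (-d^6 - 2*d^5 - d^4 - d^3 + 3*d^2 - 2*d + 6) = 4*d^6 + 2*d^5 - 4*d^4 - 4*d^3 - 6*d^2 - d + 8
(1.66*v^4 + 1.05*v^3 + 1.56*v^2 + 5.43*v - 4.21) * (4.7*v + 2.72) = 7.802*v^5 + 9.4502*v^4 + 10.188*v^3 + 29.7642*v^2 - 5.0174*v - 11.4512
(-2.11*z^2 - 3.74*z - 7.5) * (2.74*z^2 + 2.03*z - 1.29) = -5.7814*z^4 - 14.5309*z^3 - 25.4203*z^2 - 10.4004*z + 9.675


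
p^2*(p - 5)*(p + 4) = p^4 - p^3 - 20*p^2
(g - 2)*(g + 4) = g^2 + 2*g - 8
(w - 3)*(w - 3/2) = w^2 - 9*w/2 + 9/2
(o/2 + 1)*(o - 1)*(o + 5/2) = o^3/2 + 7*o^2/4 + o/4 - 5/2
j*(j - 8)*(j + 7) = j^3 - j^2 - 56*j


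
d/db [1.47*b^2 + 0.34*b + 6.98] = 2.94*b + 0.34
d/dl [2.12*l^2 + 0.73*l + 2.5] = 4.24*l + 0.73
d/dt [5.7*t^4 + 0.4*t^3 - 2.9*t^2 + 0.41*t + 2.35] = 22.8*t^3 + 1.2*t^2 - 5.8*t + 0.41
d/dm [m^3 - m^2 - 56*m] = 3*m^2 - 2*m - 56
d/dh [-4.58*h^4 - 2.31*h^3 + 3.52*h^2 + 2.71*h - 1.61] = -18.32*h^3 - 6.93*h^2 + 7.04*h + 2.71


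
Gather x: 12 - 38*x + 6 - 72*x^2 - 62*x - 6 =-72*x^2 - 100*x + 12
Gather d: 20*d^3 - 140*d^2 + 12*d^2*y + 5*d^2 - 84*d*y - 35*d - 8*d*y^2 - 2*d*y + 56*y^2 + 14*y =20*d^3 + d^2*(12*y - 135) + d*(-8*y^2 - 86*y - 35) + 56*y^2 + 14*y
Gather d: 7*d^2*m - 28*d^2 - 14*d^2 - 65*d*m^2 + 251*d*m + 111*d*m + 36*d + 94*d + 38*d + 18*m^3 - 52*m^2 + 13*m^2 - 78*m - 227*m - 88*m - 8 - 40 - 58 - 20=d^2*(7*m - 42) + d*(-65*m^2 + 362*m + 168) + 18*m^3 - 39*m^2 - 393*m - 126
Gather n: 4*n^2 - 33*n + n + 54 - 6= 4*n^2 - 32*n + 48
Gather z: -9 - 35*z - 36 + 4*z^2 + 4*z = 4*z^2 - 31*z - 45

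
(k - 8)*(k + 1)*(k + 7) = k^3 - 57*k - 56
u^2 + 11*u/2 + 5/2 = (u + 1/2)*(u + 5)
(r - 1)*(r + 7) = r^2 + 6*r - 7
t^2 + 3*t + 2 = (t + 1)*(t + 2)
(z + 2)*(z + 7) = z^2 + 9*z + 14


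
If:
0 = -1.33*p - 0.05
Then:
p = -0.04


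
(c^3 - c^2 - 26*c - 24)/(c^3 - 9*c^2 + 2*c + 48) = (c^3 - c^2 - 26*c - 24)/(c^3 - 9*c^2 + 2*c + 48)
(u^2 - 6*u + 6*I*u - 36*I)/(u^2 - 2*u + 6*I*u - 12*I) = (u - 6)/(u - 2)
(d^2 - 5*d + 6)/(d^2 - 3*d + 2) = (d - 3)/(d - 1)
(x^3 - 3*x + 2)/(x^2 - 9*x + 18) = (x^3 - 3*x + 2)/(x^2 - 9*x + 18)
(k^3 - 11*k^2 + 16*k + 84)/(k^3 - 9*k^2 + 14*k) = (k^2 - 4*k - 12)/(k*(k - 2))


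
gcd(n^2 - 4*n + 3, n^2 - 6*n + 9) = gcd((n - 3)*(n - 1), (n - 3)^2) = n - 3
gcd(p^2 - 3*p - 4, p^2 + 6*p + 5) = p + 1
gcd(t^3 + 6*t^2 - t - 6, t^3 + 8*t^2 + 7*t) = t + 1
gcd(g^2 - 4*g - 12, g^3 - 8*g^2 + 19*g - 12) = 1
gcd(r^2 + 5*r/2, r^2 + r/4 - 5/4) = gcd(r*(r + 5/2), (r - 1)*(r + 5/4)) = 1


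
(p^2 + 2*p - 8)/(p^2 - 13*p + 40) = (p^2 + 2*p - 8)/(p^2 - 13*p + 40)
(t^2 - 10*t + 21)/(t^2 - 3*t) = (t - 7)/t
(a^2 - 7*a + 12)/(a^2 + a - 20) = (a - 3)/(a + 5)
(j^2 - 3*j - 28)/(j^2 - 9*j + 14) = (j + 4)/(j - 2)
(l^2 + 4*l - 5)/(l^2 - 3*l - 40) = (l - 1)/(l - 8)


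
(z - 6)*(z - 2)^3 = z^4 - 12*z^3 + 48*z^2 - 80*z + 48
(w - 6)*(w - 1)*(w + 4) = w^3 - 3*w^2 - 22*w + 24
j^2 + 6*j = j*(j + 6)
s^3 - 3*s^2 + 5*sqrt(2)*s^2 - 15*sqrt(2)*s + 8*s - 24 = (s - 3)*(s + sqrt(2))*(s + 4*sqrt(2))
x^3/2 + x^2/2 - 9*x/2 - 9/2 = (x/2 + 1/2)*(x - 3)*(x + 3)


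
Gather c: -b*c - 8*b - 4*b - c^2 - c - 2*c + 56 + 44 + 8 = -12*b - c^2 + c*(-b - 3) + 108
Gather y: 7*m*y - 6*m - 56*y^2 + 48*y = -6*m - 56*y^2 + y*(7*m + 48)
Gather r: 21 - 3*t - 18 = 3 - 3*t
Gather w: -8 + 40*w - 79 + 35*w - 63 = 75*w - 150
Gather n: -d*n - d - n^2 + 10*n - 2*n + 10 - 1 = -d - n^2 + n*(8 - d) + 9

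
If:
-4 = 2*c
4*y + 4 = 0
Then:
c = -2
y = -1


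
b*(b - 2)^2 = b^3 - 4*b^2 + 4*b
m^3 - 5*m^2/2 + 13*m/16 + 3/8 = (m - 2)*(m - 3/4)*(m + 1/4)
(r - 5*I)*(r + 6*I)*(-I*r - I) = -I*r^3 + r^2 - I*r^2 + r - 30*I*r - 30*I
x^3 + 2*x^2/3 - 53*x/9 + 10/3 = (x - 5/3)*(x - 2/3)*(x + 3)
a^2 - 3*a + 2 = (a - 2)*(a - 1)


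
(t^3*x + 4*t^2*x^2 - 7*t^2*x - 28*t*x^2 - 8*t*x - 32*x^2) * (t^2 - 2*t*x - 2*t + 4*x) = t^5*x + 2*t^4*x^2 - 9*t^4*x - 8*t^3*x^3 - 18*t^3*x^2 + 6*t^3*x + 72*t^2*x^3 + 12*t^2*x^2 + 16*t^2*x - 48*t*x^3 + 32*t*x^2 - 128*x^3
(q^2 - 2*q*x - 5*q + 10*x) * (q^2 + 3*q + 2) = q^4 - 2*q^3*x - 2*q^3 + 4*q^2*x - 13*q^2 + 26*q*x - 10*q + 20*x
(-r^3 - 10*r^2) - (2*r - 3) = -r^3 - 10*r^2 - 2*r + 3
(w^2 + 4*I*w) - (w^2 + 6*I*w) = -2*I*w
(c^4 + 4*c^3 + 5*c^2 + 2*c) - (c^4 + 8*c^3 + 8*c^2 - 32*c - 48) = -4*c^3 - 3*c^2 + 34*c + 48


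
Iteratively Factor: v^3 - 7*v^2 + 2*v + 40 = (v + 2)*(v^2 - 9*v + 20) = (v - 4)*(v + 2)*(v - 5)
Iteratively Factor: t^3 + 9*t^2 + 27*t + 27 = (t + 3)*(t^2 + 6*t + 9) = (t + 3)^2*(t + 3)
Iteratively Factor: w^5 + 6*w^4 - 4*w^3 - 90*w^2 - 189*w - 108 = (w + 3)*(w^4 + 3*w^3 - 13*w^2 - 51*w - 36) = (w - 4)*(w + 3)*(w^3 + 7*w^2 + 15*w + 9) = (w - 4)*(w + 3)^2*(w^2 + 4*w + 3) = (w - 4)*(w + 1)*(w + 3)^2*(w + 3)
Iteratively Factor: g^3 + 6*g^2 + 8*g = (g + 2)*(g^2 + 4*g) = g*(g + 2)*(g + 4)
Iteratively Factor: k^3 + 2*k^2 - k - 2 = (k - 1)*(k^2 + 3*k + 2) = (k - 1)*(k + 1)*(k + 2)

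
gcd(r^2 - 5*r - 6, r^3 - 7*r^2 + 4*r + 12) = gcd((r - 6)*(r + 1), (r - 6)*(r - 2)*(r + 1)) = r^2 - 5*r - 6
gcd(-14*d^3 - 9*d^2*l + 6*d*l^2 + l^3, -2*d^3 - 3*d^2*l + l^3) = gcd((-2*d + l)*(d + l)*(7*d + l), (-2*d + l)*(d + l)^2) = 2*d^2 + d*l - l^2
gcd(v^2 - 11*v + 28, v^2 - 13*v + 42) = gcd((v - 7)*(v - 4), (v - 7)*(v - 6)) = v - 7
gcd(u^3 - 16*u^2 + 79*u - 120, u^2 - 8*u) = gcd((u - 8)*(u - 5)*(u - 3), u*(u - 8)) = u - 8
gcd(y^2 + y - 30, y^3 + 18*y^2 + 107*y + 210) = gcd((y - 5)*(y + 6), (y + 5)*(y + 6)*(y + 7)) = y + 6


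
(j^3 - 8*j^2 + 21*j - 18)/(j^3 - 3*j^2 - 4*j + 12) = (j - 3)/(j + 2)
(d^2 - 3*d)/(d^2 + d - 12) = d/(d + 4)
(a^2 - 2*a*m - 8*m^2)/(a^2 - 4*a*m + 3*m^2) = (a^2 - 2*a*m - 8*m^2)/(a^2 - 4*a*m + 3*m^2)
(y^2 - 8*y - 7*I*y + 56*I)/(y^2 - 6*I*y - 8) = (-y^2 + 8*y + 7*I*y - 56*I)/(-y^2 + 6*I*y + 8)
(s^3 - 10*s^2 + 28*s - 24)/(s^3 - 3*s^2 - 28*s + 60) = (s - 2)/(s + 5)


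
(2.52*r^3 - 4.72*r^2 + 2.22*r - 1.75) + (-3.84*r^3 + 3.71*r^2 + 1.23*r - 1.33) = -1.32*r^3 - 1.01*r^2 + 3.45*r - 3.08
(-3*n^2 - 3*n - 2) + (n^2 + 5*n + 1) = -2*n^2 + 2*n - 1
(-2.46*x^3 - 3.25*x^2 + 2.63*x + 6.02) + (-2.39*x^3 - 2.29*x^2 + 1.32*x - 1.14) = -4.85*x^3 - 5.54*x^2 + 3.95*x + 4.88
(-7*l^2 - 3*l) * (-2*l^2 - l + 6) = 14*l^4 + 13*l^3 - 39*l^2 - 18*l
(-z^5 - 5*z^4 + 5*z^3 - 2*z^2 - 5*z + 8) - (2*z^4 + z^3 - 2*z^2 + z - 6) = -z^5 - 7*z^4 + 4*z^3 - 6*z + 14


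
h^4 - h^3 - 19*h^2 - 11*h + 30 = (h - 5)*(h - 1)*(h + 2)*(h + 3)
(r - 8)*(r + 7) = r^2 - r - 56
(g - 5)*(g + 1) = g^2 - 4*g - 5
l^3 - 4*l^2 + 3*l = l*(l - 3)*(l - 1)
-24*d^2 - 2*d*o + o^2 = (-6*d + o)*(4*d + o)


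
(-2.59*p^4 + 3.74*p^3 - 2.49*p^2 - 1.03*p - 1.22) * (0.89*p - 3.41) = -2.3051*p^5 + 12.1605*p^4 - 14.9695*p^3 + 7.5742*p^2 + 2.4265*p + 4.1602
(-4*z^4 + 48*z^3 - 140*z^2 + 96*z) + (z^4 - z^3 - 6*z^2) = -3*z^4 + 47*z^3 - 146*z^2 + 96*z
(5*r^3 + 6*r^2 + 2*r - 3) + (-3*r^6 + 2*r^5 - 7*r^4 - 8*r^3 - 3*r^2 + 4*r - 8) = -3*r^6 + 2*r^5 - 7*r^4 - 3*r^3 + 3*r^2 + 6*r - 11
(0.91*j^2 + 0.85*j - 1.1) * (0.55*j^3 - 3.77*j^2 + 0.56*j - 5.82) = 0.5005*j^5 - 2.9632*j^4 - 3.2999*j^3 - 0.6732*j^2 - 5.563*j + 6.402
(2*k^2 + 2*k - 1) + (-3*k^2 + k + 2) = -k^2 + 3*k + 1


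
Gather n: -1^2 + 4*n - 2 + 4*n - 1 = 8*n - 4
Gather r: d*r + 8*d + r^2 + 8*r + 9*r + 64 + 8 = 8*d + r^2 + r*(d + 17) + 72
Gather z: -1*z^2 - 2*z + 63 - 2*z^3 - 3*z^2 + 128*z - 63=-2*z^3 - 4*z^2 + 126*z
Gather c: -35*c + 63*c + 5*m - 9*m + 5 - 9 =28*c - 4*m - 4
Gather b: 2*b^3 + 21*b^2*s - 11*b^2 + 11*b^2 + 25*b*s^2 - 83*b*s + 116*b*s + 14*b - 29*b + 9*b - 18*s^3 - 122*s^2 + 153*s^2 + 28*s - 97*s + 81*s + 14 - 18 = 2*b^3 + 21*b^2*s + b*(25*s^2 + 33*s - 6) - 18*s^3 + 31*s^2 + 12*s - 4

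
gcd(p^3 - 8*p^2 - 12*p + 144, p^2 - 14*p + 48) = p - 6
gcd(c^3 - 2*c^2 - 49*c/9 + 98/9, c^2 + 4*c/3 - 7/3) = c + 7/3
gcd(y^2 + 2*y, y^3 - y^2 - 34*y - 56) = y + 2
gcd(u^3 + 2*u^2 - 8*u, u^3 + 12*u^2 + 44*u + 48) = u + 4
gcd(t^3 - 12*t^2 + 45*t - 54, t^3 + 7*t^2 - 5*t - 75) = t - 3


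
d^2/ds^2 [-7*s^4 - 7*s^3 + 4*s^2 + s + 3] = -84*s^2 - 42*s + 8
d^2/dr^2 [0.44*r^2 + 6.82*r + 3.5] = 0.880000000000000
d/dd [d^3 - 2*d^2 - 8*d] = 3*d^2 - 4*d - 8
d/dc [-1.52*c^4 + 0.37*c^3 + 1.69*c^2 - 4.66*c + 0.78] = -6.08*c^3 + 1.11*c^2 + 3.38*c - 4.66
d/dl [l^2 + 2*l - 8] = 2*l + 2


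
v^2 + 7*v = v*(v + 7)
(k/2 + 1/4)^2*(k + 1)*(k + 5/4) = k^4/4 + 13*k^3/16 + 15*k^2/16 + 29*k/64 + 5/64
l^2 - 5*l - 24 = (l - 8)*(l + 3)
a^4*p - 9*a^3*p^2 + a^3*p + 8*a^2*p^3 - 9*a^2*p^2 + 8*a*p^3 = a*(a - 8*p)*(a - p)*(a*p + p)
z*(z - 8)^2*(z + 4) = z^4 - 12*z^3 + 256*z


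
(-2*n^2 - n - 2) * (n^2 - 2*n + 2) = -2*n^4 + 3*n^3 - 4*n^2 + 2*n - 4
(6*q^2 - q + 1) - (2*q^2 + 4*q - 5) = 4*q^2 - 5*q + 6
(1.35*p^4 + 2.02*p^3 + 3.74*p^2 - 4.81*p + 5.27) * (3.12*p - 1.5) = 4.212*p^5 + 4.2774*p^4 + 8.6388*p^3 - 20.6172*p^2 + 23.6574*p - 7.905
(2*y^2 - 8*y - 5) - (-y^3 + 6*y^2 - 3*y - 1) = y^3 - 4*y^2 - 5*y - 4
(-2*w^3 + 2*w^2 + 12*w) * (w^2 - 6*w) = -2*w^5 + 14*w^4 - 72*w^2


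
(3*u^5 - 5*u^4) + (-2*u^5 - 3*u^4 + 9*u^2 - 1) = u^5 - 8*u^4 + 9*u^2 - 1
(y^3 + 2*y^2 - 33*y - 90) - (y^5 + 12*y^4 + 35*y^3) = -y^5 - 12*y^4 - 34*y^3 + 2*y^2 - 33*y - 90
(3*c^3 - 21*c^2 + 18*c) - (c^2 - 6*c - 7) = 3*c^3 - 22*c^2 + 24*c + 7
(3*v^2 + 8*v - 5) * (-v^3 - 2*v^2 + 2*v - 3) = -3*v^5 - 14*v^4 - 5*v^3 + 17*v^2 - 34*v + 15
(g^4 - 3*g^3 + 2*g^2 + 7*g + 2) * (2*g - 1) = 2*g^5 - 7*g^4 + 7*g^3 + 12*g^2 - 3*g - 2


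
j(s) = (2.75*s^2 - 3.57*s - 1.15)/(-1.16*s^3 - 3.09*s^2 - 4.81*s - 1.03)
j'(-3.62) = 0.64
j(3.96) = -0.20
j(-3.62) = 1.55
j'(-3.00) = 0.92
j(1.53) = 0.01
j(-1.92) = 3.15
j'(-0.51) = -2.30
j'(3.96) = -0.01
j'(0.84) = -0.57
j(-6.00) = 0.71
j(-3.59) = 1.57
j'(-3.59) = 0.66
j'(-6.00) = 0.18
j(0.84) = 0.28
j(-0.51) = 1.79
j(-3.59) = 1.57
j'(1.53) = -0.25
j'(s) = (5.5*s - 3.57)/(-1.16*s^3 - 3.09*s^2 - 4.81*s - 1.03) + (2.75*s^2 - 3.57*s - 1.15)*(3.48*s^2 + 6.18*s + 4.81)/(-1.16*s^3 - 3.09*s^2 - 4.81*s - 1.03)^2 = (3.19*s^4 - 8.2824*s^3 - 28.2608*s^2 - 12.772*s - 1.8544)/(1.3456*s^6 + 7.1688*s^5 + 20.7073*s^4 + 32.1154*s^3 + 29.5015*s^2 + 9.9086*s + 1.0609)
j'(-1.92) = 0.81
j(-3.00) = 2.03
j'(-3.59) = 0.66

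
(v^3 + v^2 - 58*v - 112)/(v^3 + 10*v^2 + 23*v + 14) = (v - 8)/(v + 1)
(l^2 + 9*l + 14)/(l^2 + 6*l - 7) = (l + 2)/(l - 1)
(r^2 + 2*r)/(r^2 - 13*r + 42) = r*(r + 2)/(r^2 - 13*r + 42)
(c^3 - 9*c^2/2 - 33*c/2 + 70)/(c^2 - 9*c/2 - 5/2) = (2*c^2 + c - 28)/(2*c + 1)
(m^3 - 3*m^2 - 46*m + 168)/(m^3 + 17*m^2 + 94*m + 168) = (m^2 - 10*m + 24)/(m^2 + 10*m + 24)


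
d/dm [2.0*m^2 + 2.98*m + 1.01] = 4.0*m + 2.98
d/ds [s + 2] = 1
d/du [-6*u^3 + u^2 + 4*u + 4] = -18*u^2 + 2*u + 4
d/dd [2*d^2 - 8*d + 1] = 4*d - 8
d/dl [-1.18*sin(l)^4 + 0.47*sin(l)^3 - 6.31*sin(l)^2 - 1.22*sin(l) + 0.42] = (-4.72*sin(l)^3 + 1.41*sin(l)^2 - 12.62*sin(l) - 1.22)*cos(l)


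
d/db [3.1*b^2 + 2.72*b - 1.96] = 6.2*b + 2.72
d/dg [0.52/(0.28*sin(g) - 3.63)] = -0.1456*cos(g)/(0.28*sin(g) - 3.63)^2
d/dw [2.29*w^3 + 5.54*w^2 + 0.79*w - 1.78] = 6.87*w^2 + 11.08*w + 0.79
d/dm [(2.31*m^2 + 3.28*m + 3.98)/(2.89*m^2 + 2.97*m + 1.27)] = (-2.6185*m^2 - 17.137*m - 7.655)/(8.3521*m^4 + 17.1666*m^3 + 16.1615*m^2 + 7.5438*m + 1.6129)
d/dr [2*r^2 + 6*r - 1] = 4*r + 6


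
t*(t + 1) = t^2 + t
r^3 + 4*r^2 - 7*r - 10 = (r - 2)*(r + 1)*(r + 5)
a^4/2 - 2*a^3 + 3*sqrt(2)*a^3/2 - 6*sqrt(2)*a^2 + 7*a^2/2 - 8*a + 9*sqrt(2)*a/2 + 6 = (a/2 + sqrt(2))*(a - 3)*(a - 1)*(a + sqrt(2))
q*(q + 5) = q^2 + 5*q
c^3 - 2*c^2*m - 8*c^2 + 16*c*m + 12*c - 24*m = (c - 6)*(c - 2)*(c - 2*m)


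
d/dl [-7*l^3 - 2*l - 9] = -21*l^2 - 2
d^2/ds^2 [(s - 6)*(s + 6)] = 2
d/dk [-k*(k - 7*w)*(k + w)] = -3*k^2 + 12*k*w + 7*w^2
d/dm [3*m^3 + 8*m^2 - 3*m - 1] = 9*m^2 + 16*m - 3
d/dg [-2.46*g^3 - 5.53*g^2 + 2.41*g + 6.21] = -7.38*g^2 - 11.06*g + 2.41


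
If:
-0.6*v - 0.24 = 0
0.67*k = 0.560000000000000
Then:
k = 0.84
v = -0.40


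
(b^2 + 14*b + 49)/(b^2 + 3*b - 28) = (b + 7)/(b - 4)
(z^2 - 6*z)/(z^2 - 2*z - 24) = z/(z + 4)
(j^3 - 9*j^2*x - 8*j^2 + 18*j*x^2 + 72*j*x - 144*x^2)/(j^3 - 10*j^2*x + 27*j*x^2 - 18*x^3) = (8 - j)/(-j + x)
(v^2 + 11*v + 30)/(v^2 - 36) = (v + 5)/(v - 6)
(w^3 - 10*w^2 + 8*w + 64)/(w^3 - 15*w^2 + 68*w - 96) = (w + 2)/(w - 3)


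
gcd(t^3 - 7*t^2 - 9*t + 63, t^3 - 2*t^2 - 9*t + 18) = t^2 - 9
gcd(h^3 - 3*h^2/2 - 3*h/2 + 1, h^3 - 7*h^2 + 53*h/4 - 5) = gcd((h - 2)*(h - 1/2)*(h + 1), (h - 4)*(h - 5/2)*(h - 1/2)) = h - 1/2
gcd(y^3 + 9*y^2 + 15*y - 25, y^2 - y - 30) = y + 5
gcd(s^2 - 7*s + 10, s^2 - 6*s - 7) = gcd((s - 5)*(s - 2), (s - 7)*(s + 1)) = 1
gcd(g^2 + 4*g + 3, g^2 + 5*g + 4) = g + 1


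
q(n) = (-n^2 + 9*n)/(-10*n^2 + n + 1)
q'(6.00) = 0.03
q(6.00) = -0.05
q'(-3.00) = 0.10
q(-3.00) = 0.39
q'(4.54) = 0.05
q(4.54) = -0.10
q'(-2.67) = 0.12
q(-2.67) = 0.43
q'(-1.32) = 0.53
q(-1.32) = 0.77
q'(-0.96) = 1.10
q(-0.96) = 1.04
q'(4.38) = 0.05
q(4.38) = -0.11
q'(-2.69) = 0.12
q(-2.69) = 0.42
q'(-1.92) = 0.24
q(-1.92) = 0.55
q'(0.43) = 140.10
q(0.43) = -8.79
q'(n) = (9 - 2*n)/(-10*n^2 + n + 1) + (20*n - 1)*(-n^2 + 9*n)/(-10*n^2 + n + 1)^2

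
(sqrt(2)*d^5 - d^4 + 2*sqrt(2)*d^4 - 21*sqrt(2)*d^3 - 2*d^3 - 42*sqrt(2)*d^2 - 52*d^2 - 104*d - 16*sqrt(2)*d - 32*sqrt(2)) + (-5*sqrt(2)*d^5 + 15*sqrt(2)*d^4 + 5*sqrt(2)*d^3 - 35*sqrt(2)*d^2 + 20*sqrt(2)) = -4*sqrt(2)*d^5 - d^4 + 17*sqrt(2)*d^4 - 16*sqrt(2)*d^3 - 2*d^3 - 77*sqrt(2)*d^2 - 52*d^2 - 104*d - 16*sqrt(2)*d - 12*sqrt(2)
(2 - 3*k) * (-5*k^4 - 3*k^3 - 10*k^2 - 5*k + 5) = 15*k^5 - k^4 + 24*k^3 - 5*k^2 - 25*k + 10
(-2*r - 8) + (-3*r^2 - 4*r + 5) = -3*r^2 - 6*r - 3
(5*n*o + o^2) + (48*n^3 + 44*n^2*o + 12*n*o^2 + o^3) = 48*n^3 + 44*n^2*o + 12*n*o^2 + 5*n*o + o^3 + o^2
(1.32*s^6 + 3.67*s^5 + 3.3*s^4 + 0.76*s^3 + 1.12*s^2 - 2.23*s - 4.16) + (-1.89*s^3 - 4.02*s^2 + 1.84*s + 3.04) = 1.32*s^6 + 3.67*s^5 + 3.3*s^4 - 1.13*s^3 - 2.9*s^2 - 0.39*s - 1.12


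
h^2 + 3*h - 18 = (h - 3)*(h + 6)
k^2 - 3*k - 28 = (k - 7)*(k + 4)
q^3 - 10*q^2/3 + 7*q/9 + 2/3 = (q - 3)*(q - 2/3)*(q + 1/3)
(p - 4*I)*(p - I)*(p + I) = p^3 - 4*I*p^2 + p - 4*I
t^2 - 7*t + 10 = (t - 5)*(t - 2)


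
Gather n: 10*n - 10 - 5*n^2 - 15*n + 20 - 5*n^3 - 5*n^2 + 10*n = -5*n^3 - 10*n^2 + 5*n + 10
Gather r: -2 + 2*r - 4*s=2*r - 4*s - 2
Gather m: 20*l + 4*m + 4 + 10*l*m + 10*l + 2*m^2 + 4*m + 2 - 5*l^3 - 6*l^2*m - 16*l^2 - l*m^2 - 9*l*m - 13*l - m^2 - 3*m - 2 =-5*l^3 - 16*l^2 + 17*l + m^2*(1 - l) + m*(-6*l^2 + l + 5) + 4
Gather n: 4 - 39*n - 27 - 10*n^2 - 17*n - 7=-10*n^2 - 56*n - 30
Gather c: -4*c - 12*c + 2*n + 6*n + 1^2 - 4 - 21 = -16*c + 8*n - 24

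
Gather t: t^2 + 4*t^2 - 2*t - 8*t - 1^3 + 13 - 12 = 5*t^2 - 10*t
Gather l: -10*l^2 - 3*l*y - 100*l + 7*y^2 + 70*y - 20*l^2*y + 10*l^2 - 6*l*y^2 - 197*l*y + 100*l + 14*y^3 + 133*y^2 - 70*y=-20*l^2*y + l*(-6*y^2 - 200*y) + 14*y^3 + 140*y^2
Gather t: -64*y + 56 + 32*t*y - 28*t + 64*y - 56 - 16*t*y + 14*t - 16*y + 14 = t*(16*y - 14) - 16*y + 14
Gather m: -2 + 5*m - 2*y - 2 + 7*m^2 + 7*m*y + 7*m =7*m^2 + m*(7*y + 12) - 2*y - 4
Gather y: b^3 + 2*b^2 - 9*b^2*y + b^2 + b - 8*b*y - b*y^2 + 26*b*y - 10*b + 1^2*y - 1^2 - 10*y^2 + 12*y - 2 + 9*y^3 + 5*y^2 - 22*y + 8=b^3 + 3*b^2 - 9*b + 9*y^3 + y^2*(-b - 5) + y*(-9*b^2 + 18*b - 9) + 5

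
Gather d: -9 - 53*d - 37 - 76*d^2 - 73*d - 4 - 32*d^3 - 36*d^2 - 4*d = -32*d^3 - 112*d^2 - 130*d - 50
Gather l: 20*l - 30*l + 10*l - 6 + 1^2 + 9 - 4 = 0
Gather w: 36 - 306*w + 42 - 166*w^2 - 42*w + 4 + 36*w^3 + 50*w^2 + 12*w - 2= 36*w^3 - 116*w^2 - 336*w + 80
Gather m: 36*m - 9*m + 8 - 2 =27*m + 6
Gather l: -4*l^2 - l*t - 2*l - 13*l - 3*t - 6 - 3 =-4*l^2 + l*(-t - 15) - 3*t - 9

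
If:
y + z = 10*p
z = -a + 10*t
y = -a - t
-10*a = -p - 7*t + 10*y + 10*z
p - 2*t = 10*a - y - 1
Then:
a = 821/9401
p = -76/9401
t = 14/1343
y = -919/9401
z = 159/9401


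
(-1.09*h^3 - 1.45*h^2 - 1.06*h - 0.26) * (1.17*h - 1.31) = -1.2753*h^4 - 0.2686*h^3 + 0.6593*h^2 + 1.0844*h + 0.3406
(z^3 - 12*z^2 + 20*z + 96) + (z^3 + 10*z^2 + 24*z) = 2*z^3 - 2*z^2 + 44*z + 96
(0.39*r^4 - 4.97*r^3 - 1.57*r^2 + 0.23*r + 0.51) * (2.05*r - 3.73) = 0.7995*r^5 - 11.6432*r^4 + 15.3196*r^3 + 6.3276*r^2 + 0.1876*r - 1.9023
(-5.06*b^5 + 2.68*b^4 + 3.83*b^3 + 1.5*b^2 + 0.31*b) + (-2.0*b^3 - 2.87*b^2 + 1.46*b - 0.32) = -5.06*b^5 + 2.68*b^4 + 1.83*b^3 - 1.37*b^2 + 1.77*b - 0.32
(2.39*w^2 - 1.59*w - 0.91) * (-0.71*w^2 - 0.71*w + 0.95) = -1.6969*w^4 - 0.568*w^3 + 4.0455*w^2 - 0.8644*w - 0.8645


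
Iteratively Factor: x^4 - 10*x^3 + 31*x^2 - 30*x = (x - 3)*(x^3 - 7*x^2 + 10*x) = (x - 3)*(x - 2)*(x^2 - 5*x) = (x - 5)*(x - 3)*(x - 2)*(x)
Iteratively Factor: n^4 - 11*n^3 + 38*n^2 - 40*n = (n - 2)*(n^3 - 9*n^2 + 20*n) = (n - 4)*(n - 2)*(n^2 - 5*n) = n*(n - 4)*(n - 2)*(n - 5)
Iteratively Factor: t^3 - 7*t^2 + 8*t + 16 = (t + 1)*(t^2 - 8*t + 16) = (t - 4)*(t + 1)*(t - 4)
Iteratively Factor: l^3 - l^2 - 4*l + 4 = (l - 1)*(l^2 - 4) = (l - 2)*(l - 1)*(l + 2)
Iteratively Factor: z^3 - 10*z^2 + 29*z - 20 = (z - 4)*(z^2 - 6*z + 5) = (z - 5)*(z - 4)*(z - 1)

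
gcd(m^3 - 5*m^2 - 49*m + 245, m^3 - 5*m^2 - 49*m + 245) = m^3 - 5*m^2 - 49*m + 245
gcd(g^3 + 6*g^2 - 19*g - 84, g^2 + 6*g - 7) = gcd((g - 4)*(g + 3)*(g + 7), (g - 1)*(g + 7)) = g + 7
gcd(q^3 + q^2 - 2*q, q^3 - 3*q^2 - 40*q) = q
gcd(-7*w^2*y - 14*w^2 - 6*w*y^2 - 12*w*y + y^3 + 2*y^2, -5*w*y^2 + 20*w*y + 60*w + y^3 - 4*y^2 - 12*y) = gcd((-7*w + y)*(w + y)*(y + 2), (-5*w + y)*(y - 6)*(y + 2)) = y + 2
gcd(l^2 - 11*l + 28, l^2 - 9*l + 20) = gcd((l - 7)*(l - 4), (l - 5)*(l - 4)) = l - 4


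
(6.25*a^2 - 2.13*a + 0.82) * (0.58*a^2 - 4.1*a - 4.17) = 3.625*a^4 - 26.8604*a^3 - 16.8539*a^2 + 5.5201*a - 3.4194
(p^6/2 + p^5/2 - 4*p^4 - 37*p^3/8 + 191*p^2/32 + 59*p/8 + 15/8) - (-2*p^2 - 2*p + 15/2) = p^6/2 + p^5/2 - 4*p^4 - 37*p^3/8 + 255*p^2/32 + 75*p/8 - 45/8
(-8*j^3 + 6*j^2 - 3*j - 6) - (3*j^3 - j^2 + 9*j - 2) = -11*j^3 + 7*j^2 - 12*j - 4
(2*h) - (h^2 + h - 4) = -h^2 + h + 4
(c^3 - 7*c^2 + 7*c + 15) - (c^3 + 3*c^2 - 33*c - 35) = -10*c^2 + 40*c + 50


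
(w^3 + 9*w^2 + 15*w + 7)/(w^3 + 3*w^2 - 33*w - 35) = (w + 1)/(w - 5)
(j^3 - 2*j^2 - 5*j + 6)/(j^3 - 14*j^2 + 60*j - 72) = (j^3 - 2*j^2 - 5*j + 6)/(j^3 - 14*j^2 + 60*j - 72)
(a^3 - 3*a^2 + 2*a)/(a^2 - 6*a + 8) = a*(a - 1)/(a - 4)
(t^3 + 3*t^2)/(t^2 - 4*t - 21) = t^2/(t - 7)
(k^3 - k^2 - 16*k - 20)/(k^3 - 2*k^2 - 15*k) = (k^2 + 4*k + 4)/(k*(k + 3))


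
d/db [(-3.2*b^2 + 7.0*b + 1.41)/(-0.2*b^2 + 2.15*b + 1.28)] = (-5.48*b^2 - 7.628*b + 5.9285)/(0.04*b^4 - 0.86*b^3 + 4.1105*b^2 + 5.504*b + 1.6384)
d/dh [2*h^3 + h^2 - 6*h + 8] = 6*h^2 + 2*h - 6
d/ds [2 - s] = -1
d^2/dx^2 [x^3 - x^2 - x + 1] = 6*x - 2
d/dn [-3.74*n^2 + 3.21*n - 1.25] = 3.21 - 7.48*n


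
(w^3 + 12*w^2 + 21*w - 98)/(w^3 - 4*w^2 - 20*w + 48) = (w^2 + 14*w + 49)/(w^2 - 2*w - 24)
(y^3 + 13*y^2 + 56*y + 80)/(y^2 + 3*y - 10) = (y^2 + 8*y + 16)/(y - 2)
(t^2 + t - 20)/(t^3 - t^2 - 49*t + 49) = (t^2 + t - 20)/(t^3 - t^2 - 49*t + 49)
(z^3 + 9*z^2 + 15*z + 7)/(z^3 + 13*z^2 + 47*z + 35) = (z + 1)/(z + 5)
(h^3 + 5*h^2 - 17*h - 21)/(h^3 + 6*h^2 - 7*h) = (h^2 - 2*h - 3)/(h*(h - 1))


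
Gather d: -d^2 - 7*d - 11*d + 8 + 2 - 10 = -d^2 - 18*d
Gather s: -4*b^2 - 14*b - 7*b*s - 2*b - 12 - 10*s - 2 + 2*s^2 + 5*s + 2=-4*b^2 - 16*b + 2*s^2 + s*(-7*b - 5) - 12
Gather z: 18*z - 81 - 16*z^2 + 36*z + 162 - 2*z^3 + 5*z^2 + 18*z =-2*z^3 - 11*z^2 + 72*z + 81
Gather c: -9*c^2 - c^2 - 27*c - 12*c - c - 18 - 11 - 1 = -10*c^2 - 40*c - 30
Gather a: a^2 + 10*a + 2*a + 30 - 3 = a^2 + 12*a + 27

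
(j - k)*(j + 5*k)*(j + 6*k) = j^3 + 10*j^2*k + 19*j*k^2 - 30*k^3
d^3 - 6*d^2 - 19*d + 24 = (d - 8)*(d - 1)*(d + 3)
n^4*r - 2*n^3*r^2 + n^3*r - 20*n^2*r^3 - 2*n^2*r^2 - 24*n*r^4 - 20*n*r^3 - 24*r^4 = (n - 6*r)*(n + 2*r)^2*(n*r + r)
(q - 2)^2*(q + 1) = q^3 - 3*q^2 + 4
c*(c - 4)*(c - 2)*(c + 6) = c^4 - 28*c^2 + 48*c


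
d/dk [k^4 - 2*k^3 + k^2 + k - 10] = 4*k^3 - 6*k^2 + 2*k + 1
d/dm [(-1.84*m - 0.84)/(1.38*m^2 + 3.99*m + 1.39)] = (2.5392*m^2 + 2.3184*m + 0.794)/(1.9044*m^4 + 11.0124*m^3 + 19.7565*m^2 + 11.0922*m + 1.9321)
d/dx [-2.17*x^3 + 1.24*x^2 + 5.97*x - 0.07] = -6.51*x^2 + 2.48*x + 5.97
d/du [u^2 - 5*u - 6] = 2*u - 5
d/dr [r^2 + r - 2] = 2*r + 1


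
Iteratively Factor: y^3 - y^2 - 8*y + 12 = (y - 2)*(y^2 + y - 6) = (y - 2)^2*(y + 3)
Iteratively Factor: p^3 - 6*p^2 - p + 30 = (p + 2)*(p^2 - 8*p + 15) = (p - 3)*(p + 2)*(p - 5)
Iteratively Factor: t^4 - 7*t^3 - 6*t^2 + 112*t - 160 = (t - 4)*(t^3 - 3*t^2 - 18*t + 40) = (t - 5)*(t - 4)*(t^2 + 2*t - 8) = (t - 5)*(t - 4)*(t - 2)*(t + 4)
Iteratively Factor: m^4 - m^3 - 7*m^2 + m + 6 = (m + 2)*(m^3 - 3*m^2 - m + 3) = (m + 1)*(m + 2)*(m^2 - 4*m + 3) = (m - 3)*(m + 1)*(m + 2)*(m - 1)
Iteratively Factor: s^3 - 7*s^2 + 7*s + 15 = (s - 5)*(s^2 - 2*s - 3) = (s - 5)*(s + 1)*(s - 3)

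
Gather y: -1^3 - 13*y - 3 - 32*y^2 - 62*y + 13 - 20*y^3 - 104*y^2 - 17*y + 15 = -20*y^3 - 136*y^2 - 92*y + 24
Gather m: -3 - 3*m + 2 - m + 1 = -4*m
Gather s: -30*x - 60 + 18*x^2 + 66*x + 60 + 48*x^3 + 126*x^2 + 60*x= 48*x^3 + 144*x^2 + 96*x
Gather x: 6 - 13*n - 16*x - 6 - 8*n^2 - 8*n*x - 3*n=-8*n^2 - 16*n + x*(-8*n - 16)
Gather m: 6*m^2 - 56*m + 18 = 6*m^2 - 56*m + 18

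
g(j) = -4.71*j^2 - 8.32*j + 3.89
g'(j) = -9.42*j - 8.32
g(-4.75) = -62.86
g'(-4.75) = 36.42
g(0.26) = 1.41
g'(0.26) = -10.77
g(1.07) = -10.40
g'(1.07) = -18.40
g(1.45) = -18.08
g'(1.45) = -21.98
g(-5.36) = -86.83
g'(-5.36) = 42.17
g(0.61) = -2.94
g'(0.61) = -14.07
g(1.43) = -17.64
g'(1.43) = -21.79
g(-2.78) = -9.38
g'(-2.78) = 17.87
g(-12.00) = -574.51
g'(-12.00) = 104.72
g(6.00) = -215.59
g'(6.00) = -64.84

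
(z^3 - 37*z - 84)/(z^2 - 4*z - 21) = z + 4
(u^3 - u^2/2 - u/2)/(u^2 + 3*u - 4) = u*(2*u + 1)/(2*(u + 4))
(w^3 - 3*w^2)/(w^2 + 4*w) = w*(w - 3)/(w + 4)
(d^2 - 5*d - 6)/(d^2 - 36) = (d + 1)/(d + 6)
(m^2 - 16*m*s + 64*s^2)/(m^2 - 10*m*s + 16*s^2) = (-m + 8*s)/(-m + 2*s)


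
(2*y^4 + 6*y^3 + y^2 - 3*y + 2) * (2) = 4*y^4 + 12*y^3 + 2*y^2 - 6*y + 4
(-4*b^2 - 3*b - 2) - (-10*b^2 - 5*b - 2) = 6*b^2 + 2*b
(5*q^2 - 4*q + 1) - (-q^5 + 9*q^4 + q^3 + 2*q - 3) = q^5 - 9*q^4 - q^3 + 5*q^2 - 6*q + 4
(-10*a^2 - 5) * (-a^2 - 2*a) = 10*a^4 + 20*a^3 + 5*a^2 + 10*a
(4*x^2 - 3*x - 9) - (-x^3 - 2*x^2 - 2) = x^3 + 6*x^2 - 3*x - 7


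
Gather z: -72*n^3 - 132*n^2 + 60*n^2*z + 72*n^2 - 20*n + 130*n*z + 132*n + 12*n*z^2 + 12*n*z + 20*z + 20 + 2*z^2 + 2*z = -72*n^3 - 60*n^2 + 112*n + z^2*(12*n + 2) + z*(60*n^2 + 142*n + 22) + 20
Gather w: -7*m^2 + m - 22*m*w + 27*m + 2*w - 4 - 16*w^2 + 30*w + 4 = -7*m^2 + 28*m - 16*w^2 + w*(32 - 22*m)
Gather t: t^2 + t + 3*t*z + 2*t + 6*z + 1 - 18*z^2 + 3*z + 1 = t^2 + t*(3*z + 3) - 18*z^2 + 9*z + 2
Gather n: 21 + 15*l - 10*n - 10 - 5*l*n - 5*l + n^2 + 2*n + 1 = 10*l + n^2 + n*(-5*l - 8) + 12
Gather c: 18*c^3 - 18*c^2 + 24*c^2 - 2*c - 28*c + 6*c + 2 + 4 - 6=18*c^3 + 6*c^2 - 24*c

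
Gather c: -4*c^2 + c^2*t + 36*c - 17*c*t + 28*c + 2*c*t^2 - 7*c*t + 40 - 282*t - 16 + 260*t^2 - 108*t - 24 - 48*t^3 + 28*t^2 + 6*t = c^2*(t - 4) + c*(2*t^2 - 24*t + 64) - 48*t^3 + 288*t^2 - 384*t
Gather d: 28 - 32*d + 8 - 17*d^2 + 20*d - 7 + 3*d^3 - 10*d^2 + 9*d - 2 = 3*d^3 - 27*d^2 - 3*d + 27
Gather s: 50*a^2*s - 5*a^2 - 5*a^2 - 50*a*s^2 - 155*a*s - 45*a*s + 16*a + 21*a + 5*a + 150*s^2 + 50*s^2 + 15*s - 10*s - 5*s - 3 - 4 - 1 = -10*a^2 + 42*a + s^2*(200 - 50*a) + s*(50*a^2 - 200*a) - 8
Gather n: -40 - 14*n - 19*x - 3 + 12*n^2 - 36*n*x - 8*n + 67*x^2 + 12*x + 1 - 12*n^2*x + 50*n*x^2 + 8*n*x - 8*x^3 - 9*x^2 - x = n^2*(12 - 12*x) + n*(50*x^2 - 28*x - 22) - 8*x^3 + 58*x^2 - 8*x - 42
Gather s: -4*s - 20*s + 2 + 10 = 12 - 24*s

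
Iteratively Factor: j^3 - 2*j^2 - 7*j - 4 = (j + 1)*(j^2 - 3*j - 4) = (j - 4)*(j + 1)*(j + 1)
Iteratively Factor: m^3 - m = (m - 1)*(m^2 + m) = (m - 1)*(m + 1)*(m)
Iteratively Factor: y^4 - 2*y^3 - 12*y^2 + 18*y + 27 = (y + 3)*(y^3 - 5*y^2 + 3*y + 9) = (y + 1)*(y + 3)*(y^2 - 6*y + 9) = (y - 3)*(y + 1)*(y + 3)*(y - 3)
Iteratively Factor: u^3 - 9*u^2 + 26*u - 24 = (u - 3)*(u^2 - 6*u + 8) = (u - 4)*(u - 3)*(u - 2)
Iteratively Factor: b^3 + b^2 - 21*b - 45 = (b + 3)*(b^2 - 2*b - 15) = (b - 5)*(b + 3)*(b + 3)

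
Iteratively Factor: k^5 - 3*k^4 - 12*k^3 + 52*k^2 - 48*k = (k - 2)*(k^4 - k^3 - 14*k^2 + 24*k) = (k - 2)^2*(k^3 + k^2 - 12*k) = (k - 2)^2*(k + 4)*(k^2 - 3*k) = k*(k - 2)^2*(k + 4)*(k - 3)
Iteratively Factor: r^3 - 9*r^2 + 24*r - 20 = (r - 2)*(r^2 - 7*r + 10) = (r - 5)*(r - 2)*(r - 2)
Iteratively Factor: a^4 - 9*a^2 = (a)*(a^3 - 9*a) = a*(a + 3)*(a^2 - 3*a) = a^2*(a + 3)*(a - 3)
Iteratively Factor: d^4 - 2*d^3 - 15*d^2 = (d + 3)*(d^3 - 5*d^2) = d*(d + 3)*(d^2 - 5*d) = d*(d - 5)*(d + 3)*(d)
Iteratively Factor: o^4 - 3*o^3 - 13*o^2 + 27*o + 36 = (o + 3)*(o^3 - 6*o^2 + 5*o + 12) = (o - 4)*(o + 3)*(o^2 - 2*o - 3) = (o - 4)*(o + 1)*(o + 3)*(o - 3)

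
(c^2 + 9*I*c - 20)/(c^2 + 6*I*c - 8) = (c + 5*I)/(c + 2*I)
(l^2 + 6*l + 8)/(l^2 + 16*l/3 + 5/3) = 3*(l^2 + 6*l + 8)/(3*l^2 + 16*l + 5)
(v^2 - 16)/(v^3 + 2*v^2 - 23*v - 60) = (v - 4)/(v^2 - 2*v - 15)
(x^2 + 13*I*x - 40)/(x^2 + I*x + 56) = (x + 5*I)/(x - 7*I)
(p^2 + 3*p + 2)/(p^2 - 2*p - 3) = (p + 2)/(p - 3)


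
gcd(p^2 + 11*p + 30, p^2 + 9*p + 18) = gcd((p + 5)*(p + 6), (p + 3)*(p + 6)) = p + 6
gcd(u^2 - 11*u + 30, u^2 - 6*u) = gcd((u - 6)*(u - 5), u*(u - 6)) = u - 6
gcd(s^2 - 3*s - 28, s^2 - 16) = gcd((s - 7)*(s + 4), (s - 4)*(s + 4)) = s + 4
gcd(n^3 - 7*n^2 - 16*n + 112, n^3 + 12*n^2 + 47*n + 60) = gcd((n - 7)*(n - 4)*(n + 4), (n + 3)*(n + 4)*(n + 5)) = n + 4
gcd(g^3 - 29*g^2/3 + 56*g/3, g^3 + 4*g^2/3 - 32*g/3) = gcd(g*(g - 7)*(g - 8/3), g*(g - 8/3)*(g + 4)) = g^2 - 8*g/3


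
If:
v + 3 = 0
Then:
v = -3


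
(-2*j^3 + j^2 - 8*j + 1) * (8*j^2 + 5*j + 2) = -16*j^5 - 2*j^4 - 63*j^3 - 30*j^2 - 11*j + 2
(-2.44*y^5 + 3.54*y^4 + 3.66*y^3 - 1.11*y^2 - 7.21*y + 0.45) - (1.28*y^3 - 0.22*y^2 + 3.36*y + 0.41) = -2.44*y^5 + 3.54*y^4 + 2.38*y^3 - 0.89*y^2 - 10.57*y + 0.04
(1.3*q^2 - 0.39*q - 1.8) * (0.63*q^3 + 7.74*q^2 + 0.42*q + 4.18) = 0.819*q^5 + 9.8163*q^4 - 3.6066*q^3 - 8.6618*q^2 - 2.3862*q - 7.524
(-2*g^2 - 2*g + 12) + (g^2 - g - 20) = -g^2 - 3*g - 8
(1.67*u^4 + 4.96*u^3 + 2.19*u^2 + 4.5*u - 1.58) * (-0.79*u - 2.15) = -1.3193*u^5 - 7.5089*u^4 - 12.3941*u^3 - 8.2635*u^2 - 8.4268*u + 3.397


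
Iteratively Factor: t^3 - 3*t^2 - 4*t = (t)*(t^2 - 3*t - 4) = t*(t - 4)*(t + 1)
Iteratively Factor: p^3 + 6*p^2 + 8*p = (p + 4)*(p^2 + 2*p) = p*(p + 4)*(p + 2)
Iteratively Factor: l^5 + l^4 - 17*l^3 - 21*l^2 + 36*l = (l)*(l^4 + l^3 - 17*l^2 - 21*l + 36) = l*(l - 1)*(l^3 + 2*l^2 - 15*l - 36) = l*(l - 4)*(l - 1)*(l^2 + 6*l + 9) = l*(l - 4)*(l - 1)*(l + 3)*(l + 3)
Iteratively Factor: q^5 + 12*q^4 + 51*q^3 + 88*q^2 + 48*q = (q + 4)*(q^4 + 8*q^3 + 19*q^2 + 12*q) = (q + 3)*(q + 4)*(q^3 + 5*q^2 + 4*q) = (q + 3)*(q + 4)^2*(q^2 + q) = (q + 1)*(q + 3)*(q + 4)^2*(q)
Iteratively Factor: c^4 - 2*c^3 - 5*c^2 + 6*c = (c - 3)*(c^3 + c^2 - 2*c) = c*(c - 3)*(c^2 + c - 2) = c*(c - 3)*(c + 2)*(c - 1)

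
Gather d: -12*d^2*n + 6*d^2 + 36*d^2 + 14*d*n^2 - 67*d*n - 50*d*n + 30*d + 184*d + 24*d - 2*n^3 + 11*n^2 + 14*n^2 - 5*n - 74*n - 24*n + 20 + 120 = d^2*(42 - 12*n) + d*(14*n^2 - 117*n + 238) - 2*n^3 + 25*n^2 - 103*n + 140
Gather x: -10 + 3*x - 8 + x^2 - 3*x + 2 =x^2 - 16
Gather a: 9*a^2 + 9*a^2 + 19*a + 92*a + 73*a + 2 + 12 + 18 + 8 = 18*a^2 + 184*a + 40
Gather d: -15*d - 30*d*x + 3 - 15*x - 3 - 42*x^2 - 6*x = d*(-30*x - 15) - 42*x^2 - 21*x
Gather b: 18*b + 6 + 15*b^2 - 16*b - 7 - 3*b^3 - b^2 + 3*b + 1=-3*b^3 + 14*b^2 + 5*b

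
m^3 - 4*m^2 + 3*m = m*(m - 3)*(m - 1)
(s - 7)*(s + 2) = s^2 - 5*s - 14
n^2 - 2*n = n*(n - 2)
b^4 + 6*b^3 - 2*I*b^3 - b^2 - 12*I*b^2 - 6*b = b*(b + 6)*(b - I)^2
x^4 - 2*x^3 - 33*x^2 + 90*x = x*(x - 5)*(x - 3)*(x + 6)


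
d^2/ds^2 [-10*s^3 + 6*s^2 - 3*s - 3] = 12 - 60*s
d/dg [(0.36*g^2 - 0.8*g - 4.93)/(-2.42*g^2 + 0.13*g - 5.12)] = (-1.8892*g^2 - 27.5476*g + 4.7369)/(5.8564*g^4 - 0.6292*g^3 + 24.7977*g^2 - 1.3312*g + 26.2144)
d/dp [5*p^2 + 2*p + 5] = 10*p + 2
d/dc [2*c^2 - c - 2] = 4*c - 1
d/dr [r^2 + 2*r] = 2*r + 2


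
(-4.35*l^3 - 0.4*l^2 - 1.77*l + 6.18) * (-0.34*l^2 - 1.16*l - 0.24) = 1.479*l^5 + 5.182*l^4 + 2.1098*l^3 + 0.048*l^2 - 6.744*l - 1.4832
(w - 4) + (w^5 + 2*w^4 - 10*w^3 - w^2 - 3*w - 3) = w^5 + 2*w^4 - 10*w^3 - w^2 - 2*w - 7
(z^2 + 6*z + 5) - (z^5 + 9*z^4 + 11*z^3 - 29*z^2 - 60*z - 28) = -z^5 - 9*z^4 - 11*z^3 + 30*z^2 + 66*z + 33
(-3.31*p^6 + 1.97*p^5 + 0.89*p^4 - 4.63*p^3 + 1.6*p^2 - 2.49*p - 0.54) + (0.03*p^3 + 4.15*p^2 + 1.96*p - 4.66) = -3.31*p^6 + 1.97*p^5 + 0.89*p^4 - 4.6*p^3 + 5.75*p^2 - 0.53*p - 5.2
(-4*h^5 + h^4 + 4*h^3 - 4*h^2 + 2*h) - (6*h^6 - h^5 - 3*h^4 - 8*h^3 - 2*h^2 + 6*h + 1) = -6*h^6 - 3*h^5 + 4*h^4 + 12*h^3 - 2*h^2 - 4*h - 1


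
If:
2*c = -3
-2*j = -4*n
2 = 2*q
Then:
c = -3/2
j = 2*n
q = 1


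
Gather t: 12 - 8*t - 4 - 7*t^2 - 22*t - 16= -7*t^2 - 30*t - 8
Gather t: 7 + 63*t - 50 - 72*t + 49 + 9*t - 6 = 0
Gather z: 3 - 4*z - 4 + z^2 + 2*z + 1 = z^2 - 2*z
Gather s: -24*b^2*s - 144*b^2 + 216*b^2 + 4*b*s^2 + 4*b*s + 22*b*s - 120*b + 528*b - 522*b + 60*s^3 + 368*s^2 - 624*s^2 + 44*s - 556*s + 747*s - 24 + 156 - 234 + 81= 72*b^2 - 114*b + 60*s^3 + s^2*(4*b - 256) + s*(-24*b^2 + 26*b + 235) - 21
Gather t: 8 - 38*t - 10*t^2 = -10*t^2 - 38*t + 8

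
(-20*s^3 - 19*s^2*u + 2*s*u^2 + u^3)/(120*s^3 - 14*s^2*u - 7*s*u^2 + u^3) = (-20*s^3 - 19*s^2*u + 2*s*u^2 + u^3)/(120*s^3 - 14*s^2*u - 7*s*u^2 + u^3)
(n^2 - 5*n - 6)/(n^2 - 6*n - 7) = (n - 6)/(n - 7)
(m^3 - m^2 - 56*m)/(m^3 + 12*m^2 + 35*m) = (m - 8)/(m + 5)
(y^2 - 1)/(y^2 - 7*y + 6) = (y + 1)/(y - 6)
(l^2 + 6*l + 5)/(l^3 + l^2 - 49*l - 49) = (l + 5)/(l^2 - 49)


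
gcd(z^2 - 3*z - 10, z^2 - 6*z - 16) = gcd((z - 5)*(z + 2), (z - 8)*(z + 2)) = z + 2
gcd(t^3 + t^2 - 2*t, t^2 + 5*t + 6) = t + 2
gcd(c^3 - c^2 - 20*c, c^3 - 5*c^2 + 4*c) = c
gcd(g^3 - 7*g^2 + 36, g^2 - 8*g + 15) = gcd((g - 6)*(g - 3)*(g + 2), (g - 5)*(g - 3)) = g - 3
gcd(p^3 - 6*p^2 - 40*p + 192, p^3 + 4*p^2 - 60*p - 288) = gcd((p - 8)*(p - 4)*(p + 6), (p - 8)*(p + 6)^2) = p^2 - 2*p - 48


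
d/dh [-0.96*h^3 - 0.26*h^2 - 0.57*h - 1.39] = -2.88*h^2 - 0.52*h - 0.57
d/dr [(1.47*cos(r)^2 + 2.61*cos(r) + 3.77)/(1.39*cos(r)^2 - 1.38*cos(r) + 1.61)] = (5.6565*cos(r)^2 + 5.7472*cos(r) - 9.4047)*sin(r)/(1.9321*cos(r)^4 - 3.8364*cos(r)^3 + 6.3802*cos(r)^2 - 4.4436*cos(r) + 2.5921)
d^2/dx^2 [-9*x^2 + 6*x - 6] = -18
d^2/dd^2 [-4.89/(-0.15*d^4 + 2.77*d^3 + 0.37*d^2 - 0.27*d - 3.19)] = ((-8.802*d^2 + 81.2718*d + 3.6186)*(0.15*d^4 - 2.77*d^3 - 0.37*d^2 + 0.27*d + 3.19) + 4.89*(0.6*d^3 - 8.31*d^2 - 0.74*d + 0.27)*(1.2*d^3 - 16.62*d^2 - 1.48*d + 0.54))/(0.15*d^4 - 2.77*d^3 - 0.37*d^2 + 0.27*d + 3.19)^3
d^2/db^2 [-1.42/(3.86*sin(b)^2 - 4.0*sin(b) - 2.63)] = (-84.629728*sin(b)^4 + 65.7744*sin(b)^3 + 46.562368*sin(b)^2 - 116.6104*sin(b) + 74.271112)/(-3.86*sin(b)^2 + 4.0*sin(b) + 2.63)^3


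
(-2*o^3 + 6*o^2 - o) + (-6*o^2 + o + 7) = 7 - 2*o^3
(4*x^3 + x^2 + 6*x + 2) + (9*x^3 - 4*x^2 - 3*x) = 13*x^3 - 3*x^2 + 3*x + 2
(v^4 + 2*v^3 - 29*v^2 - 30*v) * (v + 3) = v^5 + 5*v^4 - 23*v^3 - 117*v^2 - 90*v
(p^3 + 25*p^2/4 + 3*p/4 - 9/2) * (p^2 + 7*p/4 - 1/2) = p^5 + 8*p^4 + 179*p^3/16 - 101*p^2/16 - 33*p/4 + 9/4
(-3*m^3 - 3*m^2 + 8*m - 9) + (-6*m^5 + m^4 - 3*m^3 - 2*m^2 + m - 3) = -6*m^5 + m^4 - 6*m^3 - 5*m^2 + 9*m - 12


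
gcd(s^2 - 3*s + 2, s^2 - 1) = s - 1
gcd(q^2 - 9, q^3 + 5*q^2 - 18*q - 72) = q + 3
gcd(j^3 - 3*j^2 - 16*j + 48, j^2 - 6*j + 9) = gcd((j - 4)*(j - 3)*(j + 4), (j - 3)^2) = j - 3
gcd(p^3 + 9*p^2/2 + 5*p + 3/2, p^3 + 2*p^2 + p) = p + 1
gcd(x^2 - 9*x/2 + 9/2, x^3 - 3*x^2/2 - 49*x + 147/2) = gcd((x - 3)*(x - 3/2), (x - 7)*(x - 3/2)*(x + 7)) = x - 3/2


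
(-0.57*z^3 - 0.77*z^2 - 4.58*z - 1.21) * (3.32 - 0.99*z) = 0.5643*z^4 - 1.1301*z^3 + 1.9778*z^2 - 14.0077*z - 4.0172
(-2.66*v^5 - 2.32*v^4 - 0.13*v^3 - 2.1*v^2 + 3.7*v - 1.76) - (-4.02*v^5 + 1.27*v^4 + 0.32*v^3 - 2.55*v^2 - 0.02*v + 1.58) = 1.36*v^5 - 3.59*v^4 - 0.45*v^3 + 0.45*v^2 + 3.72*v - 3.34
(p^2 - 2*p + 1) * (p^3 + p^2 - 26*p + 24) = p^5 - p^4 - 27*p^3 + 77*p^2 - 74*p + 24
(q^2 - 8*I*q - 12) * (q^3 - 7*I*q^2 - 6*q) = q^5 - 15*I*q^4 - 74*q^3 + 132*I*q^2 + 72*q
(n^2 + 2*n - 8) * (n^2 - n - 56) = n^4 + n^3 - 66*n^2 - 104*n + 448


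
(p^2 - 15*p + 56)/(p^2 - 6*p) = (p^2 - 15*p + 56)/(p*(p - 6))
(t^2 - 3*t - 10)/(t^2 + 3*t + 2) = (t - 5)/(t + 1)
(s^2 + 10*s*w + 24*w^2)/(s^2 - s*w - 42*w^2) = (s + 4*w)/(s - 7*w)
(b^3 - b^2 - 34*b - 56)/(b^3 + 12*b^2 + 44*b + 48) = (b - 7)/(b + 6)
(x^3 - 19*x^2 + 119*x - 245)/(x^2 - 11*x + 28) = (x^2 - 12*x + 35)/(x - 4)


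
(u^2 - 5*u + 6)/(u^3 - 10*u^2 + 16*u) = (u - 3)/(u*(u - 8))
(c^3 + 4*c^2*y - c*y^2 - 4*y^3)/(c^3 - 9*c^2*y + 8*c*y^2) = (-c^2 - 5*c*y - 4*y^2)/(c*(-c + 8*y))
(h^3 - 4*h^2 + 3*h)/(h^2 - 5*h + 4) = h*(h - 3)/(h - 4)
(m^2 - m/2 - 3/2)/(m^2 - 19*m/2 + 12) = (m + 1)/(m - 8)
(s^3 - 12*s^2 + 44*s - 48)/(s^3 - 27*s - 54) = (s^2 - 6*s + 8)/(s^2 + 6*s + 9)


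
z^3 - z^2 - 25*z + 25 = (z - 5)*(z - 1)*(z + 5)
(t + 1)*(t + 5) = t^2 + 6*t + 5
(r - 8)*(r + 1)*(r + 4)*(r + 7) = r^4 + 4*r^3 - 57*r^2 - 284*r - 224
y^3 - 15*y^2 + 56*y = y*(y - 8)*(y - 7)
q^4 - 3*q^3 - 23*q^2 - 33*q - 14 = (q - 7)*(q + 1)^2*(q + 2)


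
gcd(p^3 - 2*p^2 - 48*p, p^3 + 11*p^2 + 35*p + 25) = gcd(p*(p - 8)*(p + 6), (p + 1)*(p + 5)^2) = 1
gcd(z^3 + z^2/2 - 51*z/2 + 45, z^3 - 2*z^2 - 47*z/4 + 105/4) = z^2 - 11*z/2 + 15/2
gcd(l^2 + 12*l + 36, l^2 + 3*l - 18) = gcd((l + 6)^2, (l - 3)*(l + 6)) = l + 6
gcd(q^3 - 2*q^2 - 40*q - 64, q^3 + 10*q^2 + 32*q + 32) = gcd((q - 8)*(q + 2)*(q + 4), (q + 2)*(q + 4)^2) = q^2 + 6*q + 8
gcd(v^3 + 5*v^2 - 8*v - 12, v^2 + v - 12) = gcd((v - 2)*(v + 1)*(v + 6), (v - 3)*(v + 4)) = 1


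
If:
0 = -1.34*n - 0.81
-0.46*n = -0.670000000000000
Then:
No Solution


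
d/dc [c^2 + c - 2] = 2*c + 1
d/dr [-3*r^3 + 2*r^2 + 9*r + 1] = -9*r^2 + 4*r + 9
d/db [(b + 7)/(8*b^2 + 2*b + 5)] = (8*b^2 + 2*b - 2*(b + 7)*(8*b + 1) + 5)/(8*b^2 + 2*b + 5)^2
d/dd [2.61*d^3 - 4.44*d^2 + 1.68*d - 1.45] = 7.83*d^2 - 8.88*d + 1.68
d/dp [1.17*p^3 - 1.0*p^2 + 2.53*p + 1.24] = 3.51*p^2 - 2.0*p + 2.53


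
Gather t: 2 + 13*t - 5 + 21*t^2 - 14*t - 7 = 21*t^2 - t - 10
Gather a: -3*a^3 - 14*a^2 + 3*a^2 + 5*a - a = -3*a^3 - 11*a^2 + 4*a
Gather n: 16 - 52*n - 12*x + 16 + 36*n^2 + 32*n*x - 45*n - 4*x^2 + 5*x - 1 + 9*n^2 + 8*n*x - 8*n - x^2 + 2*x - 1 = 45*n^2 + n*(40*x - 105) - 5*x^2 - 5*x + 30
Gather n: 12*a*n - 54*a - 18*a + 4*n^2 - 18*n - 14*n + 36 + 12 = -72*a + 4*n^2 + n*(12*a - 32) + 48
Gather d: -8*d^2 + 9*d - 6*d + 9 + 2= -8*d^2 + 3*d + 11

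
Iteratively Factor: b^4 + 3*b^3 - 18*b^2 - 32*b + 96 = (b + 4)*(b^3 - b^2 - 14*b + 24) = (b + 4)^2*(b^2 - 5*b + 6) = (b - 2)*(b + 4)^2*(b - 3)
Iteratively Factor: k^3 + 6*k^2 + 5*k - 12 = (k - 1)*(k^2 + 7*k + 12) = (k - 1)*(k + 4)*(k + 3)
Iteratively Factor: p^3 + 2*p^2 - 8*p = (p + 4)*(p^2 - 2*p) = p*(p + 4)*(p - 2)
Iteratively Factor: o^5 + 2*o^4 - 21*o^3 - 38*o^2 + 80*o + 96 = (o + 4)*(o^4 - 2*o^3 - 13*o^2 + 14*o + 24) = (o + 3)*(o + 4)*(o^3 - 5*o^2 + 2*o + 8) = (o - 2)*(o + 3)*(o + 4)*(o^2 - 3*o - 4) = (o - 2)*(o + 1)*(o + 3)*(o + 4)*(o - 4)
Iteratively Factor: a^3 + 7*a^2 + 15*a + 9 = (a + 1)*(a^2 + 6*a + 9) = (a + 1)*(a + 3)*(a + 3)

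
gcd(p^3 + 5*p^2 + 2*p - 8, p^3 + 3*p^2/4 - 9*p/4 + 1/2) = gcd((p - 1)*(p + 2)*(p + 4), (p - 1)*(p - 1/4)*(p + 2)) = p^2 + p - 2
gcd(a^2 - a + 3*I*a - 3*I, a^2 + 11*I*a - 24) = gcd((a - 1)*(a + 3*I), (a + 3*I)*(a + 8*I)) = a + 3*I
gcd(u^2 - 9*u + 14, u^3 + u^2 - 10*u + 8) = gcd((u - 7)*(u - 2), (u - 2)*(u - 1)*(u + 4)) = u - 2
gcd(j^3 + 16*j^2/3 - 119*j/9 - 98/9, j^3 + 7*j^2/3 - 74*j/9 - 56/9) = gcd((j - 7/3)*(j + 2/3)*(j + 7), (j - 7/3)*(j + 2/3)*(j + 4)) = j^2 - 5*j/3 - 14/9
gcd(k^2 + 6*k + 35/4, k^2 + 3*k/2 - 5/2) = k + 5/2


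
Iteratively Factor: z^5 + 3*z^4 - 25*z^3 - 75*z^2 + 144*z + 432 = (z - 4)*(z^4 + 7*z^3 + 3*z^2 - 63*z - 108) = (z - 4)*(z + 3)*(z^3 + 4*z^2 - 9*z - 36) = (z - 4)*(z - 3)*(z + 3)*(z^2 + 7*z + 12) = (z - 4)*(z - 3)*(z + 3)*(z + 4)*(z + 3)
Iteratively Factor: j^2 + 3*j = (j)*(j + 3)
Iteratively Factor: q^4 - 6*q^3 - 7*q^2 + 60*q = (q - 4)*(q^3 - 2*q^2 - 15*q) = (q - 4)*(q + 3)*(q^2 - 5*q) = (q - 5)*(q - 4)*(q + 3)*(q)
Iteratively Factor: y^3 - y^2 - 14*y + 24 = (y + 4)*(y^2 - 5*y + 6) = (y - 2)*(y + 4)*(y - 3)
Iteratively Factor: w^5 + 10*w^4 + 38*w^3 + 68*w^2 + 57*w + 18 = (w + 3)*(w^4 + 7*w^3 + 17*w^2 + 17*w + 6) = (w + 2)*(w + 3)*(w^3 + 5*w^2 + 7*w + 3) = (w + 2)*(w + 3)^2*(w^2 + 2*w + 1) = (w + 1)*(w + 2)*(w + 3)^2*(w + 1)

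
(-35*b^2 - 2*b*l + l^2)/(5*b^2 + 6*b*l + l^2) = (-7*b + l)/(b + l)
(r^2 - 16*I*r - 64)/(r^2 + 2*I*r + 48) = (r^2 - 16*I*r - 64)/(r^2 + 2*I*r + 48)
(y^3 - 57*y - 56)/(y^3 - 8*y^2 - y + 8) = (y + 7)/(y - 1)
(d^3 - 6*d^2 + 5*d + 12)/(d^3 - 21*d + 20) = (d^2 - 2*d - 3)/(d^2 + 4*d - 5)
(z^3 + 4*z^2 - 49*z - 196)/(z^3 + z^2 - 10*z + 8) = (z^2 - 49)/(z^2 - 3*z + 2)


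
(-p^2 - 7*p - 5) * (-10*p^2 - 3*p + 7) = 10*p^4 + 73*p^3 + 64*p^2 - 34*p - 35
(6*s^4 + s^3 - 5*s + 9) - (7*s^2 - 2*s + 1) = 6*s^4 + s^3 - 7*s^2 - 3*s + 8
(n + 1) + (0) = n + 1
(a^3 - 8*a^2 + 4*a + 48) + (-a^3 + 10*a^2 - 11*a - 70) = 2*a^2 - 7*a - 22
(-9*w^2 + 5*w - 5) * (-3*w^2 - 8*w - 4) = 27*w^4 + 57*w^3 + 11*w^2 + 20*w + 20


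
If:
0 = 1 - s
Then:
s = 1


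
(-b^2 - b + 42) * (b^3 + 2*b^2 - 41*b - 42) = -b^5 - 3*b^4 + 81*b^3 + 167*b^2 - 1680*b - 1764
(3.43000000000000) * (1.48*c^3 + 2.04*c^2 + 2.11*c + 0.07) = 5.0764*c^3 + 6.9972*c^2 + 7.2373*c + 0.2401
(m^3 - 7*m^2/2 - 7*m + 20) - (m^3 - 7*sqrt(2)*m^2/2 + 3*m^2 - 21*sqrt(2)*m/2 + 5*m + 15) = -13*m^2/2 + 7*sqrt(2)*m^2/2 - 12*m + 21*sqrt(2)*m/2 + 5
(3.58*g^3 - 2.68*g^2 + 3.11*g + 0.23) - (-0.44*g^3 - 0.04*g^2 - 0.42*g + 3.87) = 4.02*g^3 - 2.64*g^2 + 3.53*g - 3.64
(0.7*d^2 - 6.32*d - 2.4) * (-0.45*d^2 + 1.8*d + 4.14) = -0.315*d^4 + 4.104*d^3 - 7.398*d^2 - 30.4848*d - 9.936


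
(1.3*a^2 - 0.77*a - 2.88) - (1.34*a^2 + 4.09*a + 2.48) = -0.04*a^2 - 4.86*a - 5.36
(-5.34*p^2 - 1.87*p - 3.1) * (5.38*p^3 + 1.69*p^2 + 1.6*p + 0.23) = -28.7292*p^5 - 19.0852*p^4 - 28.3823*p^3 - 9.4592*p^2 - 5.3901*p - 0.713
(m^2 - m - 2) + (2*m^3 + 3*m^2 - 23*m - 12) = 2*m^3 + 4*m^2 - 24*m - 14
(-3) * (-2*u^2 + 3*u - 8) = 6*u^2 - 9*u + 24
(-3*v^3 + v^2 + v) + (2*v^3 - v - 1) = -v^3 + v^2 - 1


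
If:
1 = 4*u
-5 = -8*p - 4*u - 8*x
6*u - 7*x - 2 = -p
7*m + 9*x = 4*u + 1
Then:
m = 2/7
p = 1/2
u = 1/4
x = 0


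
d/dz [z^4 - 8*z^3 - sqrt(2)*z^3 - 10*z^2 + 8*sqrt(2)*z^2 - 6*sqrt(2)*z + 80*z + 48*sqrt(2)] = 4*z^3 - 24*z^2 - 3*sqrt(2)*z^2 - 20*z + 16*sqrt(2)*z - 6*sqrt(2) + 80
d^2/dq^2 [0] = 0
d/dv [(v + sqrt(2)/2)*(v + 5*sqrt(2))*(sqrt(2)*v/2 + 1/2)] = 3*sqrt(2)*v^2/2 + 12*v + 21*sqrt(2)/4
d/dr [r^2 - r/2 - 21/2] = 2*r - 1/2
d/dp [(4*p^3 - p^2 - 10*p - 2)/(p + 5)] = (8*p^3 + 59*p^2 - 10*p - 48)/(p^2 + 10*p + 25)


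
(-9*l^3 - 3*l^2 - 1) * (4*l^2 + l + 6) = -36*l^5 - 21*l^4 - 57*l^3 - 22*l^2 - l - 6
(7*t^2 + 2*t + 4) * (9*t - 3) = 63*t^3 - 3*t^2 + 30*t - 12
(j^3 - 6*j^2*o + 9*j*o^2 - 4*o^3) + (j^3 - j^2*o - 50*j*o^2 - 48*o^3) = 2*j^3 - 7*j^2*o - 41*j*o^2 - 52*o^3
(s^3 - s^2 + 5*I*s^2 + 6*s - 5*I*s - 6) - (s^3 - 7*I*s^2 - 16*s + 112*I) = -s^2 + 12*I*s^2 + 22*s - 5*I*s - 6 - 112*I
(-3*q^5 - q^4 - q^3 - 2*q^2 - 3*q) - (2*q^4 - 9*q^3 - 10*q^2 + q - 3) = -3*q^5 - 3*q^4 + 8*q^3 + 8*q^2 - 4*q + 3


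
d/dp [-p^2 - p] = -2*p - 1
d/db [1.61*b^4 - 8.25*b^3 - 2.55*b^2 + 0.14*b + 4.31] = 6.44*b^3 - 24.75*b^2 - 5.1*b + 0.14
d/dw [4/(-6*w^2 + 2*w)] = 2*(6*w - 1)/(w^2*(3*w - 1)^2)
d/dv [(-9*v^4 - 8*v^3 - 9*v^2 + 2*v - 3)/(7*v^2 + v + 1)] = (-126*v^5 - 83*v^4 - 52*v^3 - 47*v^2 + 24*v + 5)/(49*v^4 + 14*v^3 + 15*v^2 + 2*v + 1)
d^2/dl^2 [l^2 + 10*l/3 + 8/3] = 2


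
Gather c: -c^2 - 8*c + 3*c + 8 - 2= -c^2 - 5*c + 6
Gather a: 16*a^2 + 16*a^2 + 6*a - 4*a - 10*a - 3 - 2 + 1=32*a^2 - 8*a - 4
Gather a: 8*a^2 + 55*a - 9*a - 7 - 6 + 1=8*a^2 + 46*a - 12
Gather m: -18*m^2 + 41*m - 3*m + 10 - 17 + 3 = -18*m^2 + 38*m - 4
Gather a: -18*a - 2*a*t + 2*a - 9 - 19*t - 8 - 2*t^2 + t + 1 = a*(-2*t - 16) - 2*t^2 - 18*t - 16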